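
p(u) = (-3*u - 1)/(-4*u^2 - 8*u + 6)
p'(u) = (-3*u - 1)*(8*u + 8)/(-4*u^2 - 8*u + 6)^2 - 3/(-4*u^2 - 8*u + 6)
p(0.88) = 0.88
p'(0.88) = -2.47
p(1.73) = 0.31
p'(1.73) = -0.19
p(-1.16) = 0.25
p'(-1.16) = -0.34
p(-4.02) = -0.42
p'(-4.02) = -0.27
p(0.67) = 2.60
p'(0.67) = -27.52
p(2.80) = 0.20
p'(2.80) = -0.06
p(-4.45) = -0.33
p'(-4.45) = -0.16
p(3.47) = 0.16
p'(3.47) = -0.04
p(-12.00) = -0.07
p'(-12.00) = -0.00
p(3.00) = 0.19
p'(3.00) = -0.05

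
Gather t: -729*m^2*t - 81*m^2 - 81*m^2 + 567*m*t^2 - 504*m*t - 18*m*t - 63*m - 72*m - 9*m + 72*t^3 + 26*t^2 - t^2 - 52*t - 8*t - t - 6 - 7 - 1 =-162*m^2 - 144*m + 72*t^3 + t^2*(567*m + 25) + t*(-729*m^2 - 522*m - 61) - 14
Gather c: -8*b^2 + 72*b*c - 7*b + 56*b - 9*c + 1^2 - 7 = -8*b^2 + 49*b + c*(72*b - 9) - 6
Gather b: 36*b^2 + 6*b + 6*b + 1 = 36*b^2 + 12*b + 1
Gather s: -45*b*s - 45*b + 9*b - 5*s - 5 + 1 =-36*b + s*(-45*b - 5) - 4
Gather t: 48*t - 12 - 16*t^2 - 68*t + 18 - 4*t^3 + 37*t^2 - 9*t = -4*t^3 + 21*t^2 - 29*t + 6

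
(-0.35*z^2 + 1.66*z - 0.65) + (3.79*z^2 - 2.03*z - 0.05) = 3.44*z^2 - 0.37*z - 0.7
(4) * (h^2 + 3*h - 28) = 4*h^2 + 12*h - 112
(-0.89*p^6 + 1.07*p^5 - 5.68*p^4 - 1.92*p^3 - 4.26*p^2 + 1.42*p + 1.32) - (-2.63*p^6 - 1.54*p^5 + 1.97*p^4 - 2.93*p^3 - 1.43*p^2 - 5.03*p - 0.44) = 1.74*p^6 + 2.61*p^5 - 7.65*p^4 + 1.01*p^3 - 2.83*p^2 + 6.45*p + 1.76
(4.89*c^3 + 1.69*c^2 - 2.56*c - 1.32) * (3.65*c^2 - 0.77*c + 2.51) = 17.8485*c^5 + 2.4032*c^4 + 1.6286*c^3 + 1.3951*c^2 - 5.4092*c - 3.3132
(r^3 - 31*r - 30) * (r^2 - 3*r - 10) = r^5 - 3*r^4 - 41*r^3 + 63*r^2 + 400*r + 300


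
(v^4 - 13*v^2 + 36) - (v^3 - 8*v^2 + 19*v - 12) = v^4 - v^3 - 5*v^2 - 19*v + 48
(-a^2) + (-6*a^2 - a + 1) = -7*a^2 - a + 1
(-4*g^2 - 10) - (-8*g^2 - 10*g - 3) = 4*g^2 + 10*g - 7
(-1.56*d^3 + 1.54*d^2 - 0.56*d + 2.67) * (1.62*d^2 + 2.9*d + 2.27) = -2.5272*d^5 - 2.0292*d^4 + 0.0175999999999998*d^3 + 6.1972*d^2 + 6.4718*d + 6.0609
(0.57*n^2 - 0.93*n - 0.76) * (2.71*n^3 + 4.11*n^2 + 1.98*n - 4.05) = 1.5447*n^5 - 0.1776*n^4 - 4.7533*n^3 - 7.2735*n^2 + 2.2617*n + 3.078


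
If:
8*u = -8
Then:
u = -1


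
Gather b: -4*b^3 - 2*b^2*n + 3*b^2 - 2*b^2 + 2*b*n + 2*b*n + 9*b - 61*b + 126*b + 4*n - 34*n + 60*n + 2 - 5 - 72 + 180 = -4*b^3 + b^2*(1 - 2*n) + b*(4*n + 74) + 30*n + 105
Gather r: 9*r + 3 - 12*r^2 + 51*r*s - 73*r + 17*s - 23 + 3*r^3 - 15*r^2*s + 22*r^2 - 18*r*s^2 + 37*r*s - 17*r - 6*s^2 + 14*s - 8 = 3*r^3 + r^2*(10 - 15*s) + r*(-18*s^2 + 88*s - 81) - 6*s^2 + 31*s - 28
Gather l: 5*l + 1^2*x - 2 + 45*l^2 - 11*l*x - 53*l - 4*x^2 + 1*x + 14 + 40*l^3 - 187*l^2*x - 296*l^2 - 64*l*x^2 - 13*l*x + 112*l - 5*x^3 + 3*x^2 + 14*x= 40*l^3 + l^2*(-187*x - 251) + l*(-64*x^2 - 24*x + 64) - 5*x^3 - x^2 + 16*x + 12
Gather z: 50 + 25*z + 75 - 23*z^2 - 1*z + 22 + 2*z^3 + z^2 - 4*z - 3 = 2*z^3 - 22*z^2 + 20*z + 144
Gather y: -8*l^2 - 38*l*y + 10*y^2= -8*l^2 - 38*l*y + 10*y^2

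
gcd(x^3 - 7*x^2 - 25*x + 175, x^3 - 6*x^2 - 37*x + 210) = x^2 - 12*x + 35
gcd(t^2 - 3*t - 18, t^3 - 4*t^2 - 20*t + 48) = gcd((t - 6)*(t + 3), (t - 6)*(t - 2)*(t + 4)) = t - 6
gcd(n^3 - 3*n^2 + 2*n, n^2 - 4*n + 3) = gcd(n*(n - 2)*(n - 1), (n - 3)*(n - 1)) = n - 1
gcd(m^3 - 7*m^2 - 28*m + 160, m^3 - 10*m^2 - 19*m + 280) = m^2 - 3*m - 40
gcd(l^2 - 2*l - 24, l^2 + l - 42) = l - 6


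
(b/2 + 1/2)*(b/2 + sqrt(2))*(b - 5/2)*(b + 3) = b^4/4 + 3*b^3/8 + sqrt(2)*b^3/2 - 7*b^2/4 + 3*sqrt(2)*b^2/4 - 7*sqrt(2)*b/2 - 15*b/8 - 15*sqrt(2)/4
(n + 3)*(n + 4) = n^2 + 7*n + 12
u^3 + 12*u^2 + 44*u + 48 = (u + 2)*(u + 4)*(u + 6)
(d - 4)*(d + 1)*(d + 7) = d^3 + 4*d^2 - 25*d - 28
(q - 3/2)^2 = q^2 - 3*q + 9/4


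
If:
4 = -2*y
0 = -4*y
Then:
No Solution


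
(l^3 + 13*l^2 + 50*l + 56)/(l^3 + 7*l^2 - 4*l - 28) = (l + 4)/(l - 2)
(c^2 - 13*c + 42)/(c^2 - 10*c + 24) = (c - 7)/(c - 4)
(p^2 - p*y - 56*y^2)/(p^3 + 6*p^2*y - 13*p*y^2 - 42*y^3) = (-p + 8*y)/(-p^2 + p*y + 6*y^2)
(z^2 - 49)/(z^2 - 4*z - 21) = (z + 7)/(z + 3)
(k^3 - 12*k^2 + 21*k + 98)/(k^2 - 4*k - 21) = (k^2 - 5*k - 14)/(k + 3)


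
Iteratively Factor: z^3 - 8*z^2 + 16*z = (z - 4)*(z^2 - 4*z) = (z - 4)^2*(z)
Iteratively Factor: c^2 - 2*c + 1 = (c - 1)*(c - 1)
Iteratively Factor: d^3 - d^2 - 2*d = (d)*(d^2 - d - 2) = d*(d - 2)*(d + 1)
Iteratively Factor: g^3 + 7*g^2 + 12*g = (g + 3)*(g^2 + 4*g) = g*(g + 3)*(g + 4)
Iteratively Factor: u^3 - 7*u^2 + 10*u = (u)*(u^2 - 7*u + 10) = u*(u - 5)*(u - 2)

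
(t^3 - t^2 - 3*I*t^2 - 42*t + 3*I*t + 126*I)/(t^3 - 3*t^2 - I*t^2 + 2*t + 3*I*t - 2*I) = (t^3 - t^2*(1 + 3*I) + 3*t*(-14 + I) + 126*I)/(t^3 - t^2*(3 + I) + t*(2 + 3*I) - 2*I)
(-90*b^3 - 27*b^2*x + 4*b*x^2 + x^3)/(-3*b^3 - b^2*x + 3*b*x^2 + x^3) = (-30*b^2 + b*x + x^2)/(-b^2 + x^2)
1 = 1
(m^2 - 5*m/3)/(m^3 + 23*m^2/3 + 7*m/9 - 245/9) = 3*m/(3*m^2 + 28*m + 49)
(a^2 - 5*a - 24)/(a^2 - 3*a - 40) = (a + 3)/(a + 5)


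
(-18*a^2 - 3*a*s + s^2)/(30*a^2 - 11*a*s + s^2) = (3*a + s)/(-5*a + s)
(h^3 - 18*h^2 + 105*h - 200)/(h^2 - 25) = (h^2 - 13*h + 40)/(h + 5)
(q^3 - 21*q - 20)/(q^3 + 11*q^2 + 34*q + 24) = (q - 5)/(q + 6)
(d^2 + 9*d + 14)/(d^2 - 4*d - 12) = (d + 7)/(d - 6)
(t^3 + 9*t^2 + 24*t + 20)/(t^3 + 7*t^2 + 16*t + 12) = (t + 5)/(t + 3)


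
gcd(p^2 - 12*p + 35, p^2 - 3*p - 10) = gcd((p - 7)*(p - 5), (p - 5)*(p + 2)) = p - 5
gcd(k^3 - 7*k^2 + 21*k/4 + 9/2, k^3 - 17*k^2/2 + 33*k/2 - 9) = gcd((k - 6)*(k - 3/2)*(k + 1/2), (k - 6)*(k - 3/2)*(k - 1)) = k^2 - 15*k/2 + 9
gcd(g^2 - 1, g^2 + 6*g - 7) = g - 1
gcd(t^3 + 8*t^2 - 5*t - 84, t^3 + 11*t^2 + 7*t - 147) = t^2 + 4*t - 21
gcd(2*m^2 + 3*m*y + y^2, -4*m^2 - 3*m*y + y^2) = m + y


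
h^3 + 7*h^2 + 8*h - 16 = (h - 1)*(h + 4)^2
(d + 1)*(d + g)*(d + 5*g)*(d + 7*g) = d^4 + 13*d^3*g + d^3 + 47*d^2*g^2 + 13*d^2*g + 35*d*g^3 + 47*d*g^2 + 35*g^3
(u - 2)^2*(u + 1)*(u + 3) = u^4 - 9*u^2 + 4*u + 12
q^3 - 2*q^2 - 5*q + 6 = (q - 3)*(q - 1)*(q + 2)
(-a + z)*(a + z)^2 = -a^3 - a^2*z + a*z^2 + z^3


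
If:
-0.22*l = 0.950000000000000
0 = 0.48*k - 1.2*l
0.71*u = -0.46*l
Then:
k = -10.80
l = -4.32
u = 2.80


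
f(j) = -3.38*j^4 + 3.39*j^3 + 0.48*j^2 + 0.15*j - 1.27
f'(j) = -13.52*j^3 + 10.17*j^2 + 0.96*j + 0.15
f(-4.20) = -1296.34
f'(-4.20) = 1177.19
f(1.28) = -2.26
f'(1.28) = -10.31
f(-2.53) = -191.96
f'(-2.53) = 281.76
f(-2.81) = -283.86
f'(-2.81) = 377.74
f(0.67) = -0.62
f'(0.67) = 1.29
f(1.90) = -20.05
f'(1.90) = -54.05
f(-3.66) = -768.11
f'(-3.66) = 795.73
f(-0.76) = -3.72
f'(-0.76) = 11.23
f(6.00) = -3631.33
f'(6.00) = -2548.29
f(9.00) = -19665.91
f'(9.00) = -9023.52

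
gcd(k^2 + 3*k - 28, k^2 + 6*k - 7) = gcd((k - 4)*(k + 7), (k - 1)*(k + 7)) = k + 7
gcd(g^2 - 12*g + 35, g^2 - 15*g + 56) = g - 7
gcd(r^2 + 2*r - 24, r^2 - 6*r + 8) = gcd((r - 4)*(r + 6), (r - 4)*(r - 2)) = r - 4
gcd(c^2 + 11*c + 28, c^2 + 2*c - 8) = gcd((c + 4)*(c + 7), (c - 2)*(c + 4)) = c + 4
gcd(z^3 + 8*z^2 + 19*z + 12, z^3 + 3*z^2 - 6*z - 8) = z^2 + 5*z + 4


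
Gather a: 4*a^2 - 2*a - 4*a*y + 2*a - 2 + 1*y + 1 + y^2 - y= 4*a^2 - 4*a*y + y^2 - 1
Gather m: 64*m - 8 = 64*m - 8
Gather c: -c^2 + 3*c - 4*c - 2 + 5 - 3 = -c^2 - c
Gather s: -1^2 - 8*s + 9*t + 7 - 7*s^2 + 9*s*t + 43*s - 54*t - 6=-7*s^2 + s*(9*t + 35) - 45*t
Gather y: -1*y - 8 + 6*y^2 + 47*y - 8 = 6*y^2 + 46*y - 16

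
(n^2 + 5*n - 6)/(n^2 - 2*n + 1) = (n + 6)/(n - 1)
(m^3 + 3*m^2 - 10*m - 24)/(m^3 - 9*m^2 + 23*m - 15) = (m^2 + 6*m + 8)/(m^2 - 6*m + 5)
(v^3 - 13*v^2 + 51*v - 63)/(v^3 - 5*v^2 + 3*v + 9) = (v - 7)/(v + 1)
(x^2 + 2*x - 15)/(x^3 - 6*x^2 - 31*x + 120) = 1/(x - 8)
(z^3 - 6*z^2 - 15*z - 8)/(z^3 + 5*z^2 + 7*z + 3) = (z - 8)/(z + 3)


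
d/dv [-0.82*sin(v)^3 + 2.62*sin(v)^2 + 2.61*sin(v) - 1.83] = (-2.46*sin(v)^2 + 5.24*sin(v) + 2.61)*cos(v)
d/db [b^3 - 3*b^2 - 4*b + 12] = 3*b^2 - 6*b - 4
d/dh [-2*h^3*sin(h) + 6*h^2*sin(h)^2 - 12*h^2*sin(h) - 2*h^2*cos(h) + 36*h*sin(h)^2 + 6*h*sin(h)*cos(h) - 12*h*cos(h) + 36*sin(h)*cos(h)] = -2*h^3*cos(h) - 4*h^2*sin(h) + 6*h^2*sin(2*h) - 12*h^2*cos(h) - 12*h*sin(h) + 36*h*sin(2*h) - 4*h*cos(h) + 6*h + 3*sin(2*h) - 12*cos(h) + 18*cos(2*h) + 18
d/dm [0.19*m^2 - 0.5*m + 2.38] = 0.38*m - 0.5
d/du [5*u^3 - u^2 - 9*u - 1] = 15*u^2 - 2*u - 9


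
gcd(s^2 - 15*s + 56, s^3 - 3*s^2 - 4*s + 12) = 1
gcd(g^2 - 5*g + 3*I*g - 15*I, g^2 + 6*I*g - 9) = g + 3*I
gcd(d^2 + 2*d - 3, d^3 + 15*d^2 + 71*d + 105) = d + 3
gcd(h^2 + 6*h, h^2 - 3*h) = h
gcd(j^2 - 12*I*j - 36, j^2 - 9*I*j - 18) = j - 6*I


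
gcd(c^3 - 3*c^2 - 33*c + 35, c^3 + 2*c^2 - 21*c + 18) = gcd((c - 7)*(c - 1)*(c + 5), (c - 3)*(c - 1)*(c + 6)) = c - 1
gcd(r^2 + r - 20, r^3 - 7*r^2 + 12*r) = r - 4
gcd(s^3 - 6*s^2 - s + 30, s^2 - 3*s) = s - 3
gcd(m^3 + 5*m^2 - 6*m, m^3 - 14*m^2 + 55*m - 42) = m - 1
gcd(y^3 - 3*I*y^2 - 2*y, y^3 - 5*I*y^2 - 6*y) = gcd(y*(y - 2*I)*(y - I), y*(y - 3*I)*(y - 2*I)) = y^2 - 2*I*y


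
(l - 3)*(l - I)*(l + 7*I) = l^3 - 3*l^2 + 6*I*l^2 + 7*l - 18*I*l - 21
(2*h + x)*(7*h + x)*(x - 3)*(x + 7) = 14*h^2*x^2 + 56*h^2*x - 294*h^2 + 9*h*x^3 + 36*h*x^2 - 189*h*x + x^4 + 4*x^3 - 21*x^2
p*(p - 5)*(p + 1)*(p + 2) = p^4 - 2*p^3 - 13*p^2 - 10*p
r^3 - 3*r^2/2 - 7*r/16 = r*(r - 7/4)*(r + 1/4)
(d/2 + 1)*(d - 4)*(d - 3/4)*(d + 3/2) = d^4/2 - 5*d^3/8 - 85*d^2/16 - 15*d/8 + 9/2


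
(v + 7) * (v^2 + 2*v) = v^3 + 9*v^2 + 14*v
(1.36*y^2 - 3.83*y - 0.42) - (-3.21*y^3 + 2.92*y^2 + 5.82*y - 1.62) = 3.21*y^3 - 1.56*y^2 - 9.65*y + 1.2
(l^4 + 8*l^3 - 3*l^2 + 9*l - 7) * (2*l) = 2*l^5 + 16*l^4 - 6*l^3 + 18*l^2 - 14*l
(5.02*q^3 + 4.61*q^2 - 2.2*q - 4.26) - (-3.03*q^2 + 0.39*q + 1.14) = 5.02*q^3 + 7.64*q^2 - 2.59*q - 5.4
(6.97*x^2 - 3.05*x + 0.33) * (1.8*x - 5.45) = 12.546*x^3 - 43.4765*x^2 + 17.2165*x - 1.7985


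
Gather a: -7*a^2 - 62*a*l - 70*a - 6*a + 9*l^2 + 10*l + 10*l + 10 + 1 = -7*a^2 + a*(-62*l - 76) + 9*l^2 + 20*l + 11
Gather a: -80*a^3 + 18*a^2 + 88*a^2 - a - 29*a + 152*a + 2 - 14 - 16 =-80*a^3 + 106*a^2 + 122*a - 28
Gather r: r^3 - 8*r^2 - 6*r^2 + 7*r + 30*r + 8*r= r^3 - 14*r^2 + 45*r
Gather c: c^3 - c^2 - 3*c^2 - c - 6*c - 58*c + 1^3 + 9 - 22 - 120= c^3 - 4*c^2 - 65*c - 132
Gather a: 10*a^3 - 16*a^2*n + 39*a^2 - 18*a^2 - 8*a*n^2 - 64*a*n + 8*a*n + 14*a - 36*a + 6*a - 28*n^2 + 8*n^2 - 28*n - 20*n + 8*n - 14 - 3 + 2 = 10*a^3 + a^2*(21 - 16*n) + a*(-8*n^2 - 56*n - 16) - 20*n^2 - 40*n - 15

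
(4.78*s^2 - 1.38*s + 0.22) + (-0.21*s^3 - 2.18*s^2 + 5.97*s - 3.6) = -0.21*s^3 + 2.6*s^2 + 4.59*s - 3.38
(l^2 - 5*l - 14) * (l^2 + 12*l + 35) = l^4 + 7*l^3 - 39*l^2 - 343*l - 490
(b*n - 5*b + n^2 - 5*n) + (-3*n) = b*n - 5*b + n^2 - 8*n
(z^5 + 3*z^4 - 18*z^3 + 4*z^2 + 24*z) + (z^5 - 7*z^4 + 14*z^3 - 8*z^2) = 2*z^5 - 4*z^4 - 4*z^3 - 4*z^2 + 24*z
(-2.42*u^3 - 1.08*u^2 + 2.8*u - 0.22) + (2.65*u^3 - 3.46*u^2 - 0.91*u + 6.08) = 0.23*u^3 - 4.54*u^2 + 1.89*u + 5.86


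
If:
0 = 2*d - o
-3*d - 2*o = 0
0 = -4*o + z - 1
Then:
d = 0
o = 0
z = 1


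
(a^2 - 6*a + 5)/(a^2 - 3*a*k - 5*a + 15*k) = (a - 1)/(a - 3*k)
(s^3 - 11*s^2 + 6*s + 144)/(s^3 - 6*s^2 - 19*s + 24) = (s - 6)/(s - 1)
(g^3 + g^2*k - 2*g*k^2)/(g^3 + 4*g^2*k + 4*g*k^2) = (g - k)/(g + 2*k)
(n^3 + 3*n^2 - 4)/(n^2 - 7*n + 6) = (n^2 + 4*n + 4)/(n - 6)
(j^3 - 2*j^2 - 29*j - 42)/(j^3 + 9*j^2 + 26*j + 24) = (j - 7)/(j + 4)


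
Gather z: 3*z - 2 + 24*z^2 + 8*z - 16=24*z^2 + 11*z - 18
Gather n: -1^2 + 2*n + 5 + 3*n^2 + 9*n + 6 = 3*n^2 + 11*n + 10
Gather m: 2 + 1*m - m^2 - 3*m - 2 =-m^2 - 2*m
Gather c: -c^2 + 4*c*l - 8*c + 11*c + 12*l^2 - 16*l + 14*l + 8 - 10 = -c^2 + c*(4*l + 3) + 12*l^2 - 2*l - 2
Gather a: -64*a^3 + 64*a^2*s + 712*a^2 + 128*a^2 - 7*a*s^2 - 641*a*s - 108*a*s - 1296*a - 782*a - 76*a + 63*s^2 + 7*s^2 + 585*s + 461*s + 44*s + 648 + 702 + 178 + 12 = -64*a^3 + a^2*(64*s + 840) + a*(-7*s^2 - 749*s - 2154) + 70*s^2 + 1090*s + 1540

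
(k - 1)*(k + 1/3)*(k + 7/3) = k^3 + 5*k^2/3 - 17*k/9 - 7/9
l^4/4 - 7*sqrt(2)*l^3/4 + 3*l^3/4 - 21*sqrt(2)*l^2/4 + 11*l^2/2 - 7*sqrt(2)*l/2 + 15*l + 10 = (l/2 + 1/2)*(l/2 + 1)*(l - 5*sqrt(2))*(l - 2*sqrt(2))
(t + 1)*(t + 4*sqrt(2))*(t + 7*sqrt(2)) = t^3 + t^2 + 11*sqrt(2)*t^2 + 11*sqrt(2)*t + 56*t + 56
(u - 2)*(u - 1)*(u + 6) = u^3 + 3*u^2 - 16*u + 12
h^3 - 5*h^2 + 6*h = h*(h - 3)*(h - 2)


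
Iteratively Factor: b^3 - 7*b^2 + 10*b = (b - 2)*(b^2 - 5*b) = (b - 5)*(b - 2)*(b)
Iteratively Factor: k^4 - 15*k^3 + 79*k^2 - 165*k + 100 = (k - 5)*(k^3 - 10*k^2 + 29*k - 20) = (k - 5)^2*(k^2 - 5*k + 4) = (k - 5)^2*(k - 4)*(k - 1)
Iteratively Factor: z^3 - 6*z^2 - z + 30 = (z - 3)*(z^2 - 3*z - 10) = (z - 5)*(z - 3)*(z + 2)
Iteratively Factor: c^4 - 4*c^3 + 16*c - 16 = (c - 2)*(c^3 - 2*c^2 - 4*c + 8) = (c - 2)^2*(c^2 - 4) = (c - 2)^2*(c + 2)*(c - 2)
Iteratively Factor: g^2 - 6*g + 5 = (g - 5)*(g - 1)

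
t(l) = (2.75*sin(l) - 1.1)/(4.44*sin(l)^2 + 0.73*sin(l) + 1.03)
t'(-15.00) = 1.01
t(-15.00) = -1.19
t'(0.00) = 3.43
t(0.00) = -1.07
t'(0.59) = 0.56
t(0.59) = 0.15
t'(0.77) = 0.24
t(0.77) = 0.22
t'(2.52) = -0.48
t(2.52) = 0.17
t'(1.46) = 0.00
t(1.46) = 0.27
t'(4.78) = -0.06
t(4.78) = -0.81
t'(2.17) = -0.09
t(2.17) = 0.25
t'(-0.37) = -0.77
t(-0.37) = -1.56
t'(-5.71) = 0.60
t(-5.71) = 0.14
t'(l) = (-8.88*sin(l)*cos(l) - 0.73*cos(l))*(2.75*sin(l) - 1.1)/(4.44*sin(l)^2 + 0.73*sin(l) + 1.03)^2 + 2.75*cos(l)/(4.44*sin(l)^2 + 0.73*sin(l) + 1.03)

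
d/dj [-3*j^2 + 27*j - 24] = 27 - 6*j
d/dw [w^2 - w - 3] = 2*w - 1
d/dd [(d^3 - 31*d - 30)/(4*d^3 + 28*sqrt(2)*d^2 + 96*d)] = (d*(3*d^2 - 31)*(d^2 + 7*sqrt(2)*d + 24) + (3*d^2 + 14*sqrt(2)*d + 24)*(-d^3 + 31*d + 30))/(4*d^2*(d^2 + 7*sqrt(2)*d + 24)^2)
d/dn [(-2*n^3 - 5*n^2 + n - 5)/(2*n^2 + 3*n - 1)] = (-4*n^4 - 12*n^3 - 11*n^2 + 30*n + 14)/(4*n^4 + 12*n^3 + 5*n^2 - 6*n + 1)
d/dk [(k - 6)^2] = 2*k - 12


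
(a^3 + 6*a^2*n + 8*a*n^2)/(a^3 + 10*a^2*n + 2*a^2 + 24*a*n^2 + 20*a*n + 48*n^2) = a*(a + 2*n)/(a^2 + 6*a*n + 2*a + 12*n)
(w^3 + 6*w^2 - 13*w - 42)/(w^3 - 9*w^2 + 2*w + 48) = (w + 7)/(w - 8)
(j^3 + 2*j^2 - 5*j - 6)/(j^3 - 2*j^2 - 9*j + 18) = (j + 1)/(j - 3)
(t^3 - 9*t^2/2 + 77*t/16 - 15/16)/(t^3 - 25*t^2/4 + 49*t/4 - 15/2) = (t - 1/4)/(t - 2)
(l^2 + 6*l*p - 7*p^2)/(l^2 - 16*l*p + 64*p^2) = (l^2 + 6*l*p - 7*p^2)/(l^2 - 16*l*p + 64*p^2)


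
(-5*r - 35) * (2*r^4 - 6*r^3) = -10*r^5 - 40*r^4 + 210*r^3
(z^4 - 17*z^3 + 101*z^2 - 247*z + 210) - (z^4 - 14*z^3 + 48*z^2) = -3*z^3 + 53*z^2 - 247*z + 210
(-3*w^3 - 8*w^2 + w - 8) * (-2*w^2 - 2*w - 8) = 6*w^5 + 22*w^4 + 38*w^3 + 78*w^2 + 8*w + 64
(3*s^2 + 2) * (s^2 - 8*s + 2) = 3*s^4 - 24*s^3 + 8*s^2 - 16*s + 4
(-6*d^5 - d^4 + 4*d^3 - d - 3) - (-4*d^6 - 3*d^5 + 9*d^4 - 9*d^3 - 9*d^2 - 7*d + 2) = 4*d^6 - 3*d^5 - 10*d^4 + 13*d^3 + 9*d^2 + 6*d - 5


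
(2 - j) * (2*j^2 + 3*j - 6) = -2*j^3 + j^2 + 12*j - 12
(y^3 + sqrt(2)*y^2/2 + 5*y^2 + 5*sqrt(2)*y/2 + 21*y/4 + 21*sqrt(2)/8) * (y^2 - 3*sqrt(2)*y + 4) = y^5 - 5*sqrt(2)*y^4/2 + 5*y^4 - 25*sqrt(2)*y^3/2 + 25*y^3/4 - 89*sqrt(2)*y^2/8 + 5*y^2 + 21*y/4 + 10*sqrt(2)*y + 21*sqrt(2)/2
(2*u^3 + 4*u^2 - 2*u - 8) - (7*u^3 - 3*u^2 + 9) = -5*u^3 + 7*u^2 - 2*u - 17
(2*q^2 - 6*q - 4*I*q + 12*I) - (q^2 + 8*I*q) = q^2 - 6*q - 12*I*q + 12*I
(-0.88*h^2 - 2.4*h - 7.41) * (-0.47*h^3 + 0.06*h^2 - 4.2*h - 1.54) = 0.4136*h^5 + 1.0752*h^4 + 7.0347*h^3 + 10.9906*h^2 + 34.818*h + 11.4114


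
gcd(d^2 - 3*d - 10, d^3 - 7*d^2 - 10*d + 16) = d + 2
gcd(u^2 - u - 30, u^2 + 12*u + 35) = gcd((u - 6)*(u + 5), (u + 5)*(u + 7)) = u + 5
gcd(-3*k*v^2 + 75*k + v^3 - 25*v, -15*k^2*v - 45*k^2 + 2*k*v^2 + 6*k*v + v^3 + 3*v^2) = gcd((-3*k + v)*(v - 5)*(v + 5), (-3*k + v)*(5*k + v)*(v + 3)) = -3*k + v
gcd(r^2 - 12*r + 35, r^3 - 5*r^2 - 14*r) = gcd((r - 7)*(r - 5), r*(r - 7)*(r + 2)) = r - 7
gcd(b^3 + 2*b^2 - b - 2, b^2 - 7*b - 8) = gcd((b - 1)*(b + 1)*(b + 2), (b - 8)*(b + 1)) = b + 1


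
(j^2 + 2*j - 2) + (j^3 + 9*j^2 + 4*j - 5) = j^3 + 10*j^2 + 6*j - 7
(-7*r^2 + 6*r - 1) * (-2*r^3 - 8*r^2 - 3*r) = 14*r^5 + 44*r^4 - 25*r^3 - 10*r^2 + 3*r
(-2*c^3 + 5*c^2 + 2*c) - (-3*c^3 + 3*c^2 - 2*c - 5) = c^3 + 2*c^2 + 4*c + 5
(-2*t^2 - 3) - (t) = -2*t^2 - t - 3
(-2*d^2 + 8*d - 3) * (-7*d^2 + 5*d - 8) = 14*d^4 - 66*d^3 + 77*d^2 - 79*d + 24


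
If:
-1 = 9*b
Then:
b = -1/9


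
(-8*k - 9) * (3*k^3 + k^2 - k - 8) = -24*k^4 - 35*k^3 - k^2 + 73*k + 72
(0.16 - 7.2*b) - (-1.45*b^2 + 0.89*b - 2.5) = 1.45*b^2 - 8.09*b + 2.66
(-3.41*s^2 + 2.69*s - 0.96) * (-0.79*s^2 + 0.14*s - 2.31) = 2.6939*s^4 - 2.6025*s^3 + 9.0121*s^2 - 6.3483*s + 2.2176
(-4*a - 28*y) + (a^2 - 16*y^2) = a^2 - 4*a - 16*y^2 - 28*y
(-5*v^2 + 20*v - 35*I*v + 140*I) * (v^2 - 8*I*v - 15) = -5*v^4 + 20*v^3 + 5*I*v^3 - 205*v^2 - 20*I*v^2 + 820*v + 525*I*v - 2100*I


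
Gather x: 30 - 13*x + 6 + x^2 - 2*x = x^2 - 15*x + 36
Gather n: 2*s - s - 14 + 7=s - 7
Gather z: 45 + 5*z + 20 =5*z + 65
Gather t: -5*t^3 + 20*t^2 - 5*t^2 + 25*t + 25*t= -5*t^3 + 15*t^2 + 50*t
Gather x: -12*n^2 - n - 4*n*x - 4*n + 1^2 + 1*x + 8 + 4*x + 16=-12*n^2 - 5*n + x*(5 - 4*n) + 25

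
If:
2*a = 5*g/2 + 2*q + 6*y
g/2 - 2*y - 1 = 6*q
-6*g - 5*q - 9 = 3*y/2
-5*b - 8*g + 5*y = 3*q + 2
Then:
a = 208*y/77 - 41/22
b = 81*y/70 + 9/5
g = 2*y/77 - 14/11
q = -51*y/154 - 3/11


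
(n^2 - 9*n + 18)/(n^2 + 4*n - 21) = (n - 6)/(n + 7)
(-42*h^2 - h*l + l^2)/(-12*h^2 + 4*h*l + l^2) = (7*h - l)/(2*h - l)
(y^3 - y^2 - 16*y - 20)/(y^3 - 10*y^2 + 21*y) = (y^3 - y^2 - 16*y - 20)/(y*(y^2 - 10*y + 21))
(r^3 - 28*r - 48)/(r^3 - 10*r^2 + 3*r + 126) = (r^2 + 6*r + 8)/(r^2 - 4*r - 21)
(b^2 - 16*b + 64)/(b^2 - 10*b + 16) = (b - 8)/(b - 2)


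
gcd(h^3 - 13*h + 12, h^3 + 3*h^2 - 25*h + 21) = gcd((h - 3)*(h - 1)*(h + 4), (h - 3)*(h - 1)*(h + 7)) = h^2 - 4*h + 3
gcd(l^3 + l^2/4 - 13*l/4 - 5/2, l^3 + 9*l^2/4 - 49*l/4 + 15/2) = l - 2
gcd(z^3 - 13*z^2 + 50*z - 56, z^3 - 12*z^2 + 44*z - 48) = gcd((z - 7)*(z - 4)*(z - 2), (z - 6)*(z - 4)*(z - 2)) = z^2 - 6*z + 8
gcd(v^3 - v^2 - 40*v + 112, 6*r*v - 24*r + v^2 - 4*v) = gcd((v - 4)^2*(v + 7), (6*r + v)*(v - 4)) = v - 4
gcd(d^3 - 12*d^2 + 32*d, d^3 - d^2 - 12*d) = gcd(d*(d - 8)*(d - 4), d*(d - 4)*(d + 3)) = d^2 - 4*d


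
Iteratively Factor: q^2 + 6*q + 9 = (q + 3)*(q + 3)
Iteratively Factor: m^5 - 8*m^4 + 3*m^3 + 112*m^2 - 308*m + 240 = (m - 3)*(m^4 - 5*m^3 - 12*m^2 + 76*m - 80) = (m - 3)*(m - 2)*(m^3 - 3*m^2 - 18*m + 40) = (m - 3)*(m - 2)^2*(m^2 - m - 20) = (m - 3)*(m - 2)^2*(m + 4)*(m - 5)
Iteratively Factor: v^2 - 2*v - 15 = (v + 3)*(v - 5)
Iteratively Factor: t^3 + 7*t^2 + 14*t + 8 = (t + 2)*(t^2 + 5*t + 4) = (t + 2)*(t + 4)*(t + 1)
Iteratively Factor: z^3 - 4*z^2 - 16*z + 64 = (z - 4)*(z^2 - 16) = (z - 4)^2*(z + 4)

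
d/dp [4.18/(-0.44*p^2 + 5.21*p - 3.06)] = (3.6784*p - 21.7778)/(0.44*p^2 - 5.21*p + 3.06)^2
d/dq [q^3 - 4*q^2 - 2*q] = 3*q^2 - 8*q - 2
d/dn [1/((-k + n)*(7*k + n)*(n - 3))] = ((k - n)*(7*k + n) + (k - n)*(n - 3) - (7*k + n)*(n - 3))/((k - n)^2*(7*k + n)^2*(n - 3)^2)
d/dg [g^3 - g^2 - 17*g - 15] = 3*g^2 - 2*g - 17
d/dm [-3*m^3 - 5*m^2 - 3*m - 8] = -9*m^2 - 10*m - 3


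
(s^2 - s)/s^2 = (s - 1)/s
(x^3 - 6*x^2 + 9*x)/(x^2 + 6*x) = (x^2 - 6*x + 9)/(x + 6)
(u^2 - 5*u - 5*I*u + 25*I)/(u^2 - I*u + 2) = (u^2 - 5*u - 5*I*u + 25*I)/(u^2 - I*u + 2)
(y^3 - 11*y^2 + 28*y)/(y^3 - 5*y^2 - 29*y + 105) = y*(y - 4)/(y^2 + 2*y - 15)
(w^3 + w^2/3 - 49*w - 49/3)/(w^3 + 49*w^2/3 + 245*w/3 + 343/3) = (3*w^2 - 20*w - 7)/(3*w^2 + 28*w + 49)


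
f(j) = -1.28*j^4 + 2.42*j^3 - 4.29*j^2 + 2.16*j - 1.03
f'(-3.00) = 231.48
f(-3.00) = -215.14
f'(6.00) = -893.88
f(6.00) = -1278.67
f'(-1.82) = 72.69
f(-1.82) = -47.80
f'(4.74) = -420.66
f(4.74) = -475.59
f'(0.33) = -0.06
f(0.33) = -0.71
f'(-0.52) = 9.30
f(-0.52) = -3.75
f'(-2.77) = 190.45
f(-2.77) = -166.72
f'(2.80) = -77.34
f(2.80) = -54.17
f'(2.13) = -32.66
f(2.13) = -18.85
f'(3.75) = -197.92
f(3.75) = -178.77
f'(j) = -5.12*j^3 + 7.26*j^2 - 8.58*j + 2.16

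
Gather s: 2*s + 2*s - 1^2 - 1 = 4*s - 2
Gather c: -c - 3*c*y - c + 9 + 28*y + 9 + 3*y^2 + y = c*(-3*y - 2) + 3*y^2 + 29*y + 18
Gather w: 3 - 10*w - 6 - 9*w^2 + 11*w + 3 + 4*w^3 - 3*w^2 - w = 4*w^3 - 12*w^2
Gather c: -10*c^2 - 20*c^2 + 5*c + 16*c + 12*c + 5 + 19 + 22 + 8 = -30*c^2 + 33*c + 54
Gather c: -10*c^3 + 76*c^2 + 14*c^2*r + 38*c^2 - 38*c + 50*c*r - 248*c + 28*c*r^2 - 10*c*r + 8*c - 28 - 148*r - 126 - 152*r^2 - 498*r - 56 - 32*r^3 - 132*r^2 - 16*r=-10*c^3 + c^2*(14*r + 114) + c*(28*r^2 + 40*r - 278) - 32*r^3 - 284*r^2 - 662*r - 210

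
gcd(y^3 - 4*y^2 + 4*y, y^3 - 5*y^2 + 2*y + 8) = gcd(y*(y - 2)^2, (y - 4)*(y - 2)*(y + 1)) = y - 2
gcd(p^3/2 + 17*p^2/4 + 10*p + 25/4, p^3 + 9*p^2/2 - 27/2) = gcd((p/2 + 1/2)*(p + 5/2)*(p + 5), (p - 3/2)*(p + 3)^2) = 1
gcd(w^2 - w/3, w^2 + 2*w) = w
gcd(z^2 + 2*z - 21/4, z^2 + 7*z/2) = z + 7/2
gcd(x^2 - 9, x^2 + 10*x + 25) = 1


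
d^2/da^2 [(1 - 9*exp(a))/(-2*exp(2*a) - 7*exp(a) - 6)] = (36*exp(4*a) - 142*exp(3*a) - 690*exp(2*a) - 379*exp(a) + 366)*exp(a)/(8*exp(6*a) + 84*exp(5*a) + 366*exp(4*a) + 847*exp(3*a) + 1098*exp(2*a) + 756*exp(a) + 216)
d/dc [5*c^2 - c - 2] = 10*c - 1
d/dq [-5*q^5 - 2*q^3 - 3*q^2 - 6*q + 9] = -25*q^4 - 6*q^2 - 6*q - 6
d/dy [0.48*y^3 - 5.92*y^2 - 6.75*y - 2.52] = 1.44*y^2 - 11.84*y - 6.75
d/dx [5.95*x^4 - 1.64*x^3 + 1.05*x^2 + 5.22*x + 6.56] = 23.8*x^3 - 4.92*x^2 + 2.1*x + 5.22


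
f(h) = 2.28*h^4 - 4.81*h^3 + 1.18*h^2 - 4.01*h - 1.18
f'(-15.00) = -34066.16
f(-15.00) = 131983.22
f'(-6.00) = -2507.57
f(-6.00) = 4059.20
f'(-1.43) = -63.56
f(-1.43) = 30.57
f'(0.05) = -3.93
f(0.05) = -1.38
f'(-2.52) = -247.54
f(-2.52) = 185.34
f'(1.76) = 5.17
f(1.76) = -8.93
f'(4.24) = 441.75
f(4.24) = 373.27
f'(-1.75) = -101.21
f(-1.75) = 56.61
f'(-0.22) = -5.32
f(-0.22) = -0.18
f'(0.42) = -4.89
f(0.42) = -2.94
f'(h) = 9.12*h^3 - 14.43*h^2 + 2.36*h - 4.01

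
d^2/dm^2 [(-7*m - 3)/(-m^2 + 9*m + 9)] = 2*(3*(20 - 7*m)*(-m^2 + 9*m + 9) - (2*m - 9)^2*(7*m + 3))/(-m^2 + 9*m + 9)^3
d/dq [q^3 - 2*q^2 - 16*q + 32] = 3*q^2 - 4*q - 16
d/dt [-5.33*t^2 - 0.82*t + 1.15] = -10.66*t - 0.82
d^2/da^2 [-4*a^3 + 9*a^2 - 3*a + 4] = 18 - 24*a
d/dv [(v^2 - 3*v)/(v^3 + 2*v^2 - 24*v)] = (-v^2 + 6*v - 18)/(v^4 + 4*v^3 - 44*v^2 - 96*v + 576)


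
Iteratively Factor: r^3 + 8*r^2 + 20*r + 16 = (r + 2)*(r^2 + 6*r + 8) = (r + 2)*(r + 4)*(r + 2)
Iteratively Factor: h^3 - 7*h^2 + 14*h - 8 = (h - 2)*(h^2 - 5*h + 4) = (h - 4)*(h - 2)*(h - 1)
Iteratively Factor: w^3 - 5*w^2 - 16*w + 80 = (w - 5)*(w^2 - 16) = (w - 5)*(w - 4)*(w + 4)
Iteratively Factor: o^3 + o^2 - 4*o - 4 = (o + 2)*(o^2 - o - 2) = (o + 1)*(o + 2)*(o - 2)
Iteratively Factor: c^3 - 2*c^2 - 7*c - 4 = (c - 4)*(c^2 + 2*c + 1) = (c - 4)*(c + 1)*(c + 1)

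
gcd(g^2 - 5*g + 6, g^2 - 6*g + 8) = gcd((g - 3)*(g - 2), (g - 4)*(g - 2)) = g - 2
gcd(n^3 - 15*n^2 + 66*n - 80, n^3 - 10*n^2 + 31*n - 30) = n^2 - 7*n + 10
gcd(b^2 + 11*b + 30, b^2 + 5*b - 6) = b + 6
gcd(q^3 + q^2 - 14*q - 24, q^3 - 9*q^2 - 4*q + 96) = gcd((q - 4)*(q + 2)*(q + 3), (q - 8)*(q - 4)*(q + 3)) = q^2 - q - 12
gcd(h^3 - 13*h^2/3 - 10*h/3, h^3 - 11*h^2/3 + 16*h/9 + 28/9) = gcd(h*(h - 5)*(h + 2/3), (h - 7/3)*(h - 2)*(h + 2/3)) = h + 2/3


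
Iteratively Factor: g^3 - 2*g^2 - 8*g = (g - 4)*(g^2 + 2*g) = g*(g - 4)*(g + 2)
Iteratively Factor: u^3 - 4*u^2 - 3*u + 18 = (u - 3)*(u^2 - u - 6) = (u - 3)*(u + 2)*(u - 3)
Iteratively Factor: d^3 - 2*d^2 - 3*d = (d - 3)*(d^2 + d) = (d - 3)*(d + 1)*(d)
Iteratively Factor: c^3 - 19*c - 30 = (c + 2)*(c^2 - 2*c - 15) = (c + 2)*(c + 3)*(c - 5)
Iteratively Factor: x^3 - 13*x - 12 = (x + 3)*(x^2 - 3*x - 4) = (x + 1)*(x + 3)*(x - 4)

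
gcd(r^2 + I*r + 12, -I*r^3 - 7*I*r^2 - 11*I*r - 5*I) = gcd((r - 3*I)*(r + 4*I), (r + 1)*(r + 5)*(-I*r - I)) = 1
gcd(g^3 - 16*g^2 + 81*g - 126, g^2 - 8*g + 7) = g - 7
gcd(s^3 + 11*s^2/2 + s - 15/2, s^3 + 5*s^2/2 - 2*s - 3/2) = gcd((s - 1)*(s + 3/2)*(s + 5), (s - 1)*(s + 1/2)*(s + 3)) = s - 1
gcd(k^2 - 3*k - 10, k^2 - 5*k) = k - 5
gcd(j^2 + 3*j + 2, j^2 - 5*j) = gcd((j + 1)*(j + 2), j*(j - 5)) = 1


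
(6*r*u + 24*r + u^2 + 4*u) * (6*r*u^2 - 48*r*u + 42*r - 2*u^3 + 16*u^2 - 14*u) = 36*r^2*u^3 - 144*r^2*u^2 - 900*r^2*u + 1008*r^2 - 6*r*u^4 + 24*r*u^3 + 150*r*u^2 - 168*r*u - 2*u^5 + 8*u^4 + 50*u^3 - 56*u^2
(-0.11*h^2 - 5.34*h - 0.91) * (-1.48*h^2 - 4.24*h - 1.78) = 0.1628*h^4 + 8.3696*h^3 + 24.1842*h^2 + 13.3636*h + 1.6198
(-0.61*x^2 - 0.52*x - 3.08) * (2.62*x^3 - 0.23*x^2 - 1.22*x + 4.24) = -1.5982*x^5 - 1.2221*x^4 - 7.2058*x^3 - 1.2436*x^2 + 1.5528*x - 13.0592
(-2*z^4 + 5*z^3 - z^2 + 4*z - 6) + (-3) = -2*z^4 + 5*z^3 - z^2 + 4*z - 9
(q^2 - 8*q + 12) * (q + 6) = q^3 - 2*q^2 - 36*q + 72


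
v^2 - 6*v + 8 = (v - 4)*(v - 2)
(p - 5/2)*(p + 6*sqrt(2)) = p^2 - 5*p/2 + 6*sqrt(2)*p - 15*sqrt(2)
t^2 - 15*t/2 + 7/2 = (t - 7)*(t - 1/2)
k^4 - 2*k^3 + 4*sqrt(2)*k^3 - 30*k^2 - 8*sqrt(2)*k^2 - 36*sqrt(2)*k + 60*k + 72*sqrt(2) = (k - 2)*(k - 3*sqrt(2))*(k + sqrt(2))*(k + 6*sqrt(2))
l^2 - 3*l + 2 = (l - 2)*(l - 1)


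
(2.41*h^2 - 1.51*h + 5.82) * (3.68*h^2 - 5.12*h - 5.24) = 8.8688*h^4 - 17.896*h^3 + 16.5204*h^2 - 21.886*h - 30.4968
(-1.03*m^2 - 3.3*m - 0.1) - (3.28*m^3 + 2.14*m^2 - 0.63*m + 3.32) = -3.28*m^3 - 3.17*m^2 - 2.67*m - 3.42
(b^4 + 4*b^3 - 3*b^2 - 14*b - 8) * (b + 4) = b^5 + 8*b^4 + 13*b^3 - 26*b^2 - 64*b - 32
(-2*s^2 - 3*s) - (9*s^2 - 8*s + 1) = -11*s^2 + 5*s - 1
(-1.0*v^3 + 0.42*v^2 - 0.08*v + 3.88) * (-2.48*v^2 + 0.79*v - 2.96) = 2.48*v^5 - 1.8316*v^4 + 3.4902*v^3 - 10.9288*v^2 + 3.302*v - 11.4848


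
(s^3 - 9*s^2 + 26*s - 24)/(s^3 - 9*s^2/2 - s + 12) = 2*(s - 3)/(2*s + 3)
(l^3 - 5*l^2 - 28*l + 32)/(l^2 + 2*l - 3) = (l^2 - 4*l - 32)/(l + 3)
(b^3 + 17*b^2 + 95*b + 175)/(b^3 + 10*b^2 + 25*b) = (b + 7)/b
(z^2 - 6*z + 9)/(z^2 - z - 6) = (z - 3)/(z + 2)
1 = 1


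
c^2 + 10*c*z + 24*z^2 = (c + 4*z)*(c + 6*z)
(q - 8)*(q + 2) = q^2 - 6*q - 16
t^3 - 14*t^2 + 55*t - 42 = (t - 7)*(t - 6)*(t - 1)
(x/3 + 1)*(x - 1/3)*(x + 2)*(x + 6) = x^4/3 + 32*x^3/9 + 97*x^2/9 + 8*x - 4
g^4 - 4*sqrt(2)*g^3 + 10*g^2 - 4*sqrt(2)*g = g*(g - 2*sqrt(2))*(g - sqrt(2))^2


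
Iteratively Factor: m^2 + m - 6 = (m + 3)*(m - 2)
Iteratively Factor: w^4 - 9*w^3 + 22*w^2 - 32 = (w + 1)*(w^3 - 10*w^2 + 32*w - 32) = (w - 2)*(w + 1)*(w^2 - 8*w + 16) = (w - 4)*(w - 2)*(w + 1)*(w - 4)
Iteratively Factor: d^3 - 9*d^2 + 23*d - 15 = (d - 3)*(d^2 - 6*d + 5) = (d - 3)*(d - 1)*(d - 5)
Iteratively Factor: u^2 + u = (u + 1)*(u)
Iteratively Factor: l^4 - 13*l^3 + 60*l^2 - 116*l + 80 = (l - 5)*(l^3 - 8*l^2 + 20*l - 16) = (l - 5)*(l - 2)*(l^2 - 6*l + 8) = (l - 5)*(l - 4)*(l - 2)*(l - 2)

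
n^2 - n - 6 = (n - 3)*(n + 2)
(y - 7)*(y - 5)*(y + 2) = y^3 - 10*y^2 + 11*y + 70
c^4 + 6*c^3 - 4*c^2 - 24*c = c*(c - 2)*(c + 2)*(c + 6)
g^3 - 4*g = g*(g - 2)*(g + 2)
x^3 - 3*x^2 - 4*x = x*(x - 4)*(x + 1)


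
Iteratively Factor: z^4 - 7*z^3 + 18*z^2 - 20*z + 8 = (z - 1)*(z^3 - 6*z^2 + 12*z - 8) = (z - 2)*(z - 1)*(z^2 - 4*z + 4) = (z - 2)^2*(z - 1)*(z - 2)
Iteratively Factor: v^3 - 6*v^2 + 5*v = (v)*(v^2 - 6*v + 5) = v*(v - 1)*(v - 5)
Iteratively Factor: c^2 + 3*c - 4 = (c - 1)*(c + 4)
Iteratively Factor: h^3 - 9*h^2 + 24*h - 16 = (h - 4)*(h^2 - 5*h + 4) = (h - 4)*(h - 1)*(h - 4)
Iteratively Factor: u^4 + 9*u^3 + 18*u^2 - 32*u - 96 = (u + 3)*(u^3 + 6*u^2 - 32) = (u - 2)*(u + 3)*(u^2 + 8*u + 16) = (u - 2)*(u + 3)*(u + 4)*(u + 4)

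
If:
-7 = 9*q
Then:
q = -7/9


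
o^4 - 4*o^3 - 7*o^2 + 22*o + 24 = (o - 4)*(o - 3)*(o + 1)*(o + 2)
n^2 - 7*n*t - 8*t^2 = (n - 8*t)*(n + t)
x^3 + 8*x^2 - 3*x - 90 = (x - 3)*(x + 5)*(x + 6)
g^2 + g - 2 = (g - 1)*(g + 2)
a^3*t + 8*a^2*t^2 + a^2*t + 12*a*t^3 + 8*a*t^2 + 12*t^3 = (a + 2*t)*(a + 6*t)*(a*t + t)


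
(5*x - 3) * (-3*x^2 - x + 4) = -15*x^3 + 4*x^2 + 23*x - 12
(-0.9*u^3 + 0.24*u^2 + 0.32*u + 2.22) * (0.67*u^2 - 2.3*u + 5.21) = -0.603*u^5 + 2.2308*u^4 - 5.0266*u^3 + 2.0018*u^2 - 3.4388*u + 11.5662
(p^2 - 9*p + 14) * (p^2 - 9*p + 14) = p^4 - 18*p^3 + 109*p^2 - 252*p + 196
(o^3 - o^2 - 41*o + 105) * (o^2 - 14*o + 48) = o^5 - 15*o^4 + 21*o^3 + 631*o^2 - 3438*o + 5040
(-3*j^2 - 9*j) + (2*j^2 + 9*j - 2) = -j^2 - 2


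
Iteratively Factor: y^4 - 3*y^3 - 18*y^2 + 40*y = (y - 2)*(y^3 - y^2 - 20*y) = y*(y - 2)*(y^2 - y - 20) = y*(y - 2)*(y + 4)*(y - 5)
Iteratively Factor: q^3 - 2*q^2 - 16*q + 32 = (q - 2)*(q^2 - 16) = (q - 4)*(q - 2)*(q + 4)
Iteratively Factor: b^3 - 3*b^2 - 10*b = (b + 2)*(b^2 - 5*b) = b*(b + 2)*(b - 5)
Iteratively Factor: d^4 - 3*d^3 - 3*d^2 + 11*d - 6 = (d - 1)*(d^3 - 2*d^2 - 5*d + 6) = (d - 1)*(d + 2)*(d^2 - 4*d + 3) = (d - 1)^2*(d + 2)*(d - 3)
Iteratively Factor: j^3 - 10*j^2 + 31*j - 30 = (j - 3)*(j^2 - 7*j + 10) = (j - 5)*(j - 3)*(j - 2)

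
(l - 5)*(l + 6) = l^2 + l - 30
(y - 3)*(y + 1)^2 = y^3 - y^2 - 5*y - 3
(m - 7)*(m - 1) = m^2 - 8*m + 7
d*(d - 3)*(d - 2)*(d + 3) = d^4 - 2*d^3 - 9*d^2 + 18*d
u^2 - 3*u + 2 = (u - 2)*(u - 1)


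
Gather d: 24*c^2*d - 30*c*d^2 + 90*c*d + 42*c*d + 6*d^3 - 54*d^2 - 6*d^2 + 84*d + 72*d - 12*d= 6*d^3 + d^2*(-30*c - 60) + d*(24*c^2 + 132*c + 144)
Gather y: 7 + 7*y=7*y + 7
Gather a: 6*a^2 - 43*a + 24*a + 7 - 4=6*a^2 - 19*a + 3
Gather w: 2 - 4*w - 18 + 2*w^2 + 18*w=2*w^2 + 14*w - 16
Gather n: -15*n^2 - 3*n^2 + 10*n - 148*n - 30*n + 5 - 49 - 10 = -18*n^2 - 168*n - 54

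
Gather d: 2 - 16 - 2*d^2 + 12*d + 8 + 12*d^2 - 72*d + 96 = 10*d^2 - 60*d + 90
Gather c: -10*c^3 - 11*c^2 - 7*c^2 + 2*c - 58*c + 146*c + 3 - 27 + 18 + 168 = -10*c^3 - 18*c^2 + 90*c + 162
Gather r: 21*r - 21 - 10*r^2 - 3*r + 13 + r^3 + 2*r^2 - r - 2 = r^3 - 8*r^2 + 17*r - 10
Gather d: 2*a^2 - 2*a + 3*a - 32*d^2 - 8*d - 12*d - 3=2*a^2 + a - 32*d^2 - 20*d - 3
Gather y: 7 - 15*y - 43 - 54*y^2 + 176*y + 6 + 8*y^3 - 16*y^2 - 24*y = 8*y^3 - 70*y^2 + 137*y - 30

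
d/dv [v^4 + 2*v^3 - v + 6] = 4*v^3 + 6*v^2 - 1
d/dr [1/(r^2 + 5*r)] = (-2*r - 5)/(r^2*(r + 5)^2)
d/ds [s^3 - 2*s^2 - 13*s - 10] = 3*s^2 - 4*s - 13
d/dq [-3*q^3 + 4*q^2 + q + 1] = -9*q^2 + 8*q + 1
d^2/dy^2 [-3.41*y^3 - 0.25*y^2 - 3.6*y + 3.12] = -20.46*y - 0.5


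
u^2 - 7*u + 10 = (u - 5)*(u - 2)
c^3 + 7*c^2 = c^2*(c + 7)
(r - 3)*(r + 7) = r^2 + 4*r - 21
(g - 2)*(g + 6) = g^2 + 4*g - 12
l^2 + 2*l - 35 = (l - 5)*(l + 7)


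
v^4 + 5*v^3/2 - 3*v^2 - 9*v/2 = v*(v - 3/2)*(v + 1)*(v + 3)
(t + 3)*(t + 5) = t^2 + 8*t + 15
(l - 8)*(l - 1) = l^2 - 9*l + 8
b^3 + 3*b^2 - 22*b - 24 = (b - 4)*(b + 1)*(b + 6)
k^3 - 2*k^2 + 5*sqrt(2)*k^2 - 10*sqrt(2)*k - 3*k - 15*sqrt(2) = (k - 3)*(k + 1)*(k + 5*sqrt(2))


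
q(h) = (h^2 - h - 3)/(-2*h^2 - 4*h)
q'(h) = (2*h - 1)/(-2*h^2 - 4*h) + (4*h + 4)*(h^2 - h - 3)/(-2*h^2 - 4*h)^2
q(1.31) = 0.30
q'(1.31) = -0.51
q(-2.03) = -25.87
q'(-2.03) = -833.52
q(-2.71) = -1.83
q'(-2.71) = -1.59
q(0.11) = 6.67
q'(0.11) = -62.15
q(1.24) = 0.34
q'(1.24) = -0.56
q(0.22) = 3.25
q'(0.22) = -15.65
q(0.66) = 0.92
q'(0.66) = -1.83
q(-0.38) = -2.01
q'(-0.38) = -5.48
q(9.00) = -0.35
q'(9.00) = -0.02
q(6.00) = -0.28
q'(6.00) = -0.03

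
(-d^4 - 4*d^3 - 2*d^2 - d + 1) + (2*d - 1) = -d^4 - 4*d^3 - 2*d^2 + d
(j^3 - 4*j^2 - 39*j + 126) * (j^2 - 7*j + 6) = j^5 - 11*j^4 - 5*j^3 + 375*j^2 - 1116*j + 756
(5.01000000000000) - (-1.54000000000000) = 6.55000000000000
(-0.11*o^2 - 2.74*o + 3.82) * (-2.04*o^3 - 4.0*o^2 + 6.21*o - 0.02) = 0.2244*o^5 + 6.0296*o^4 + 2.4841*o^3 - 32.2932*o^2 + 23.777*o - 0.0764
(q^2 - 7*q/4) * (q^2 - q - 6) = q^4 - 11*q^3/4 - 17*q^2/4 + 21*q/2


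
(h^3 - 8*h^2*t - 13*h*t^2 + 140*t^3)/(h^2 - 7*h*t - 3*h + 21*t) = (h^2 - h*t - 20*t^2)/(h - 3)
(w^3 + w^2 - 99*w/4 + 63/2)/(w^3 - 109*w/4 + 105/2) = (2*w - 3)/(2*w - 5)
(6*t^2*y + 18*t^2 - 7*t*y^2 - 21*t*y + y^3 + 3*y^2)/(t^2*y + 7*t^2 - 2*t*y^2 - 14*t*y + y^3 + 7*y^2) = (-6*t*y - 18*t + y^2 + 3*y)/(-t*y - 7*t + y^2 + 7*y)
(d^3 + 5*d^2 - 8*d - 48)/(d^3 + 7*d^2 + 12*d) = (d^2 + d - 12)/(d*(d + 3))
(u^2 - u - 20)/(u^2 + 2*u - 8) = (u - 5)/(u - 2)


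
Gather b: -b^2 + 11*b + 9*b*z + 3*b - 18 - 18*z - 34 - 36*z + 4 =-b^2 + b*(9*z + 14) - 54*z - 48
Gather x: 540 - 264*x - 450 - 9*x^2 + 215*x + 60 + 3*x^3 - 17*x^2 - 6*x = 3*x^3 - 26*x^2 - 55*x + 150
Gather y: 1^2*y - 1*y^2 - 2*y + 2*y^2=y^2 - y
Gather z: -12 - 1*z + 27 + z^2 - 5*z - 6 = z^2 - 6*z + 9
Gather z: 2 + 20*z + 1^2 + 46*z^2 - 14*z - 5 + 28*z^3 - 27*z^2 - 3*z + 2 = 28*z^3 + 19*z^2 + 3*z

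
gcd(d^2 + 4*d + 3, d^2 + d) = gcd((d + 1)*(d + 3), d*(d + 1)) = d + 1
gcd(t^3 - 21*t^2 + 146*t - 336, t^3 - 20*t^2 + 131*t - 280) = t^2 - 15*t + 56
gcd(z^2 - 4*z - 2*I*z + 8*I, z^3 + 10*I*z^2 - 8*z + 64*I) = z - 2*I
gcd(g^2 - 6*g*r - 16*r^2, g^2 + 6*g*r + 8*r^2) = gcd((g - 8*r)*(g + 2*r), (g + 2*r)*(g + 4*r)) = g + 2*r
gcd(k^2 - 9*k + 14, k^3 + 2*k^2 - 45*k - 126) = k - 7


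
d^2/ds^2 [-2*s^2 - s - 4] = -4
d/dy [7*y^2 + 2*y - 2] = 14*y + 2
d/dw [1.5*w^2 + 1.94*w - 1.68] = 3.0*w + 1.94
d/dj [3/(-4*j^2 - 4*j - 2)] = 3*(2*j + 1)/(2*j^2 + 2*j + 1)^2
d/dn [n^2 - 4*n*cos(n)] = 4*n*sin(n) + 2*n - 4*cos(n)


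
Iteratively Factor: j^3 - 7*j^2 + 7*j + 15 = (j - 3)*(j^2 - 4*j - 5) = (j - 3)*(j + 1)*(j - 5)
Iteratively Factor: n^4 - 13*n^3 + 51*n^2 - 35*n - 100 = (n - 4)*(n^3 - 9*n^2 + 15*n + 25) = (n - 5)*(n - 4)*(n^2 - 4*n - 5) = (n - 5)*(n - 4)*(n + 1)*(n - 5)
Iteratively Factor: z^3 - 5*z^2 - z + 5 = (z - 5)*(z^2 - 1) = (z - 5)*(z - 1)*(z + 1)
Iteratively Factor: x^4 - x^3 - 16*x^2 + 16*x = (x - 1)*(x^3 - 16*x) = (x - 4)*(x - 1)*(x^2 + 4*x) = x*(x - 4)*(x - 1)*(x + 4)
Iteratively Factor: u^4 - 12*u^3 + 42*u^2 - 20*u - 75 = (u - 5)*(u^3 - 7*u^2 + 7*u + 15) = (u - 5)^2*(u^2 - 2*u - 3) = (u - 5)^2*(u - 3)*(u + 1)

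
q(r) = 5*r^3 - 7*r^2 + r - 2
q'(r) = 15*r^2 - 14*r + 1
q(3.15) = 87.97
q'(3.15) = 105.74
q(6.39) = 1023.15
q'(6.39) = 524.02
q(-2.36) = -109.07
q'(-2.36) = 117.58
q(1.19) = -2.30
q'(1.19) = 5.58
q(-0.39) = -3.75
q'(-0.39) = 8.74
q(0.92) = -3.11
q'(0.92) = 0.82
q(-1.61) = -42.62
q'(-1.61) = 62.42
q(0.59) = -2.82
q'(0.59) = -2.04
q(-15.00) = -18467.00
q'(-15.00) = 3586.00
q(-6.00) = -1340.00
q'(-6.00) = 625.00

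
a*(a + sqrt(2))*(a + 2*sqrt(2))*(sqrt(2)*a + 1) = sqrt(2)*a^4 + 7*a^3 + 7*sqrt(2)*a^2 + 4*a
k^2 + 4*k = k*(k + 4)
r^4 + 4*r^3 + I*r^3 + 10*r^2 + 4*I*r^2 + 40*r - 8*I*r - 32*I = (r + 4)*(r - 2*I)*(r - I)*(r + 4*I)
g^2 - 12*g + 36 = (g - 6)^2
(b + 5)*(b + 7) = b^2 + 12*b + 35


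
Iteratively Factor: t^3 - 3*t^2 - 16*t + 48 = (t - 3)*(t^2 - 16) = (t - 3)*(t + 4)*(t - 4)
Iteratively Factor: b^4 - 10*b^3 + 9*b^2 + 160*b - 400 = (b - 5)*(b^3 - 5*b^2 - 16*b + 80) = (b - 5)*(b + 4)*(b^2 - 9*b + 20) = (b - 5)^2*(b + 4)*(b - 4)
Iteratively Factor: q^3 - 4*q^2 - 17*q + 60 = (q - 3)*(q^2 - q - 20) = (q - 3)*(q + 4)*(q - 5)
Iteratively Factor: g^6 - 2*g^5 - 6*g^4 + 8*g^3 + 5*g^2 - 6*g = (g + 1)*(g^5 - 3*g^4 - 3*g^3 + 11*g^2 - 6*g) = (g - 1)*(g + 1)*(g^4 - 2*g^3 - 5*g^2 + 6*g) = (g - 1)*(g + 1)*(g + 2)*(g^3 - 4*g^2 + 3*g) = g*(g - 1)*(g + 1)*(g + 2)*(g^2 - 4*g + 3) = g*(g - 3)*(g - 1)*(g + 1)*(g + 2)*(g - 1)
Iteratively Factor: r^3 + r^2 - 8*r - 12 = (r - 3)*(r^2 + 4*r + 4) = (r - 3)*(r + 2)*(r + 2)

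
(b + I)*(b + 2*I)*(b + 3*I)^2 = b^4 + 9*I*b^3 - 29*b^2 - 39*I*b + 18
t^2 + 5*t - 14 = (t - 2)*(t + 7)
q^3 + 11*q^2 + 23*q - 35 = (q - 1)*(q + 5)*(q + 7)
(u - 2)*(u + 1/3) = u^2 - 5*u/3 - 2/3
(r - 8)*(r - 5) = r^2 - 13*r + 40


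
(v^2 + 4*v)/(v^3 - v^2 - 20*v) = 1/(v - 5)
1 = 1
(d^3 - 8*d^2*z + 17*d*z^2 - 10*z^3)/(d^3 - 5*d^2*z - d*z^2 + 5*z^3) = (d - 2*z)/(d + z)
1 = 1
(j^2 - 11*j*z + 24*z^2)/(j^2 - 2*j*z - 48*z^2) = (j - 3*z)/(j + 6*z)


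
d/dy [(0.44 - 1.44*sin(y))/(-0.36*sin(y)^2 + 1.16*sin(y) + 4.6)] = (-0.5184*sin(y)^2 + 0.3168*sin(y) - 7.1344)*cos(y)/(0.1296*sin(y)^4 - 0.8352*sin(y)^3 - 1.9664*sin(y)^2 + 10.672*sin(y) + 21.16)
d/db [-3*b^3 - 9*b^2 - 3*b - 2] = -9*b^2 - 18*b - 3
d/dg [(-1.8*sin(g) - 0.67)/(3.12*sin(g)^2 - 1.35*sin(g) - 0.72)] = (5.616*sin(g)^2 + 4.1808*sin(g) + 0.3915)*cos(g)/(9.7344*sin(g)^4 - 8.424*sin(g)^3 - 2.6703*sin(g)^2 + 1.944*sin(g) + 0.5184)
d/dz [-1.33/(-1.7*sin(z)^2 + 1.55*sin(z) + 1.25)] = (2.0615 - 4.522*sin(z))*cos(z)/(-1.7*sin(z)^2 + 1.55*sin(z) + 1.25)^2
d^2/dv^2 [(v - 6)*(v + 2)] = 2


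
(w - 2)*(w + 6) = w^2 + 4*w - 12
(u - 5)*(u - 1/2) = u^2 - 11*u/2 + 5/2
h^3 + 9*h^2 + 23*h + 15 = (h + 1)*(h + 3)*(h + 5)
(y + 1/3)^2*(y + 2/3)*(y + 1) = y^4 + 7*y^3/3 + 17*y^2/9 + 17*y/27 + 2/27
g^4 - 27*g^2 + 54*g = g*(g - 3)^2*(g + 6)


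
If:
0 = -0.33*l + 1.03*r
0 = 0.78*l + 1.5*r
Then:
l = 0.00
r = 0.00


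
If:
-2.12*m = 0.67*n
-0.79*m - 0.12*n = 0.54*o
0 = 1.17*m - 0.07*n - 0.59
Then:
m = 0.42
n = -1.34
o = -0.32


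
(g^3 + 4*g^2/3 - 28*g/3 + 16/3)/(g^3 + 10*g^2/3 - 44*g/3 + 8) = (g + 4)/(g + 6)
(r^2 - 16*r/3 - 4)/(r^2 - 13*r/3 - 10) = (3*r + 2)/(3*r + 5)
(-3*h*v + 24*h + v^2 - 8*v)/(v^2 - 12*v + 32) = (-3*h + v)/(v - 4)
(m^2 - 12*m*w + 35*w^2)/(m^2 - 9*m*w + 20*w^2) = (-m + 7*w)/(-m + 4*w)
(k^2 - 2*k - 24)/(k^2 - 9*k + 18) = (k + 4)/(k - 3)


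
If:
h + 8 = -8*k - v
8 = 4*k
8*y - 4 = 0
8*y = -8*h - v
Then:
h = 20/7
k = 2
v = -188/7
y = 1/2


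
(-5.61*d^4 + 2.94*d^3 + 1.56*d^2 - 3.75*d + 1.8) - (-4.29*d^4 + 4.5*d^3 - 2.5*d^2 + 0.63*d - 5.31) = -1.32*d^4 - 1.56*d^3 + 4.06*d^2 - 4.38*d + 7.11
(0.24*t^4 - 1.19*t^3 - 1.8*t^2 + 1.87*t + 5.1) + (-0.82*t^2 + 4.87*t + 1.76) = 0.24*t^4 - 1.19*t^3 - 2.62*t^2 + 6.74*t + 6.86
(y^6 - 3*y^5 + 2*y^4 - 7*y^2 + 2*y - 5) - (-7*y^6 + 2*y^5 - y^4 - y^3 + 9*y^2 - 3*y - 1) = 8*y^6 - 5*y^5 + 3*y^4 + y^3 - 16*y^2 + 5*y - 4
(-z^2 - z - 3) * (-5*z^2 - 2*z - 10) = 5*z^4 + 7*z^3 + 27*z^2 + 16*z + 30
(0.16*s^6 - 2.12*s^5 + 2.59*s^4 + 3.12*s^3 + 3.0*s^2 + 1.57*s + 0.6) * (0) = 0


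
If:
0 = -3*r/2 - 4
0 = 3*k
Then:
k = 0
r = -8/3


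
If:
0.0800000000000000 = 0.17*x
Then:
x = 0.47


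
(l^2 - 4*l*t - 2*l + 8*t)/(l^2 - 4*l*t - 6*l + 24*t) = (l - 2)/(l - 6)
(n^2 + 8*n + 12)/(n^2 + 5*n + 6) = (n + 6)/(n + 3)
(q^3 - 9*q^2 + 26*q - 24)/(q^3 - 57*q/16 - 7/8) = 16*(q^2 - 7*q + 12)/(16*q^2 + 32*q + 7)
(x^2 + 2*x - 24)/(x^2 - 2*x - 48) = (x - 4)/(x - 8)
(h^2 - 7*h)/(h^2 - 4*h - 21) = h/(h + 3)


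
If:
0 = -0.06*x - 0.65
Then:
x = -10.83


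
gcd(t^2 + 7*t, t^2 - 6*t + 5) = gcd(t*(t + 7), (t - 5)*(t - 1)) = 1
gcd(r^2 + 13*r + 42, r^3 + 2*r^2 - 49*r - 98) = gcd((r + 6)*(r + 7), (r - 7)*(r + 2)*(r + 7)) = r + 7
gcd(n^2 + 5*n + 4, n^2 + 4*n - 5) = 1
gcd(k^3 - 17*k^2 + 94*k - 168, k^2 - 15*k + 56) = k - 7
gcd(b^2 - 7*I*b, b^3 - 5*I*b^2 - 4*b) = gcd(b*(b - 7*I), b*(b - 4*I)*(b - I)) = b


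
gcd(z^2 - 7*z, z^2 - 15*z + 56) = z - 7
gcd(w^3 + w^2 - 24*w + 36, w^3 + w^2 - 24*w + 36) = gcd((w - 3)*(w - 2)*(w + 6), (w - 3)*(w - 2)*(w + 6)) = w^3 + w^2 - 24*w + 36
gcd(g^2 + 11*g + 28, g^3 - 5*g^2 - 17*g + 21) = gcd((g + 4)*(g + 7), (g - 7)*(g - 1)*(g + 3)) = 1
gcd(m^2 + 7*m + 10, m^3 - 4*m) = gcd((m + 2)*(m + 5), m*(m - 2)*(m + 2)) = m + 2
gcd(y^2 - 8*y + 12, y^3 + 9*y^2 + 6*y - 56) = y - 2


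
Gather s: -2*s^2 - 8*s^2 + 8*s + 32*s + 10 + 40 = -10*s^2 + 40*s + 50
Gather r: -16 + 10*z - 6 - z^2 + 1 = -z^2 + 10*z - 21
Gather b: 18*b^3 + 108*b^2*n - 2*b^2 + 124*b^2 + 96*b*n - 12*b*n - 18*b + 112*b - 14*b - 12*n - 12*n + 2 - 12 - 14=18*b^3 + b^2*(108*n + 122) + b*(84*n + 80) - 24*n - 24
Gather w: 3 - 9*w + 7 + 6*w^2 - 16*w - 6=6*w^2 - 25*w + 4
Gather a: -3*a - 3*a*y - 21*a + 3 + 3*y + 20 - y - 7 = a*(-3*y - 24) + 2*y + 16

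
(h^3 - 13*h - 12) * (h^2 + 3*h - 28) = h^5 + 3*h^4 - 41*h^3 - 51*h^2 + 328*h + 336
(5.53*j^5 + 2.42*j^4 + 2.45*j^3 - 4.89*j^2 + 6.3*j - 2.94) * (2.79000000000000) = 15.4287*j^5 + 6.7518*j^4 + 6.8355*j^3 - 13.6431*j^2 + 17.577*j - 8.2026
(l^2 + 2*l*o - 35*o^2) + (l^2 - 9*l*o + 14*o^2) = 2*l^2 - 7*l*o - 21*o^2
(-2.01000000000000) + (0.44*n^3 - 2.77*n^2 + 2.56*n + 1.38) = 0.44*n^3 - 2.77*n^2 + 2.56*n - 0.63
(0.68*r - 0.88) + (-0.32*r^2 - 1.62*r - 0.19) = -0.32*r^2 - 0.94*r - 1.07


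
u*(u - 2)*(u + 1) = u^3 - u^2 - 2*u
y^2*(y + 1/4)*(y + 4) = y^4 + 17*y^3/4 + y^2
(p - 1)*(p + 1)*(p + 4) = p^3 + 4*p^2 - p - 4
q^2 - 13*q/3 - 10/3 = (q - 5)*(q + 2/3)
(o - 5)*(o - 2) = o^2 - 7*o + 10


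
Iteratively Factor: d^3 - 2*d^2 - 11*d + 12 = (d - 1)*(d^2 - d - 12) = (d - 4)*(d - 1)*(d + 3)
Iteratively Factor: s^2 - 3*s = (s)*(s - 3)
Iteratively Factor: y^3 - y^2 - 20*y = (y + 4)*(y^2 - 5*y) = y*(y + 4)*(y - 5)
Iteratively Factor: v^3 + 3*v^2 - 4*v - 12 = (v + 2)*(v^2 + v - 6) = (v - 2)*(v + 2)*(v + 3)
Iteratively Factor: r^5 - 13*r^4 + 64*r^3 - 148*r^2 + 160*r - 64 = (r - 1)*(r^4 - 12*r^3 + 52*r^2 - 96*r + 64) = (r - 2)*(r - 1)*(r^3 - 10*r^2 + 32*r - 32) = (r - 4)*(r - 2)*(r - 1)*(r^2 - 6*r + 8) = (r - 4)^2*(r - 2)*(r - 1)*(r - 2)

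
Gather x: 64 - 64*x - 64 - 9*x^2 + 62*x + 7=-9*x^2 - 2*x + 7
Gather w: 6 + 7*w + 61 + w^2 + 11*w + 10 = w^2 + 18*w + 77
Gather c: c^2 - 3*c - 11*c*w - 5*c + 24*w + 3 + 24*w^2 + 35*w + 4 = c^2 + c*(-11*w - 8) + 24*w^2 + 59*w + 7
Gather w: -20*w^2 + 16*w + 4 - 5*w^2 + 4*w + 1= -25*w^2 + 20*w + 5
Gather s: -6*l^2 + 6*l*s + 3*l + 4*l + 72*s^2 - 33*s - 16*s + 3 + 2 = -6*l^2 + 7*l + 72*s^2 + s*(6*l - 49) + 5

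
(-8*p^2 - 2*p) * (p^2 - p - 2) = -8*p^4 + 6*p^3 + 18*p^2 + 4*p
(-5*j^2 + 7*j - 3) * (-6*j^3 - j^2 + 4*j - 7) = 30*j^5 - 37*j^4 - 9*j^3 + 66*j^2 - 61*j + 21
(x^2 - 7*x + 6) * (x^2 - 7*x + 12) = x^4 - 14*x^3 + 67*x^2 - 126*x + 72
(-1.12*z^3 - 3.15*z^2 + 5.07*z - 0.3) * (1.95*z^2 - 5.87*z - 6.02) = -2.184*z^5 + 0.431900000000001*z^4 + 35.1194*z^3 - 11.3829*z^2 - 28.7604*z + 1.806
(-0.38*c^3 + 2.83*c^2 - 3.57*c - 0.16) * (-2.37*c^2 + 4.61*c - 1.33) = 0.9006*c^5 - 8.4589*c^4 + 22.0126*c^3 - 19.8424*c^2 + 4.0105*c + 0.2128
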